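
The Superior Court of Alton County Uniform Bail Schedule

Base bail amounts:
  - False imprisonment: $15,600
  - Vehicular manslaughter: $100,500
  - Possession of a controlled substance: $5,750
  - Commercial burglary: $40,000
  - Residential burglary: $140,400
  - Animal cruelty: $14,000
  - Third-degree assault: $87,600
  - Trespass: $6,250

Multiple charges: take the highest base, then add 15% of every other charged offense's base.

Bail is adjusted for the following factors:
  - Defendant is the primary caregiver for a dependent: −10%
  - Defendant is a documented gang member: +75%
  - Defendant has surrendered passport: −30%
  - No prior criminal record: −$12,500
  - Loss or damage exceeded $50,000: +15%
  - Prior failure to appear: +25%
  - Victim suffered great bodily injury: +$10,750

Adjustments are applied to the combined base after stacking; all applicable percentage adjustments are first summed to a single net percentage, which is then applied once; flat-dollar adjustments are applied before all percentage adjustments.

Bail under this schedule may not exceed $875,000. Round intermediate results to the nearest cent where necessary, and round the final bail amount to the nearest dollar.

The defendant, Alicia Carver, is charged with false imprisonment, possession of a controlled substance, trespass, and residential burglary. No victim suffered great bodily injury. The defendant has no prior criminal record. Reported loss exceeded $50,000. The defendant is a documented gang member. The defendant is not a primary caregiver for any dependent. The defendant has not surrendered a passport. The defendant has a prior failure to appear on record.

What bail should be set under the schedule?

Base amounts from the schedule: false imprisonment $15,600; possession of a controlled substance $5,750; trespass $6,250; residential burglary $140,400.
Stacking rule: highest base plus 15% of each additional charge. Highest is residential burglary at $140,400. Additional: $15,600 × 15% = $2,340; $5,750 × 15% = $862.50; $6,250 × 15% = $937.50. Combined base = $140,400 + $4,140 = $144,540.
No prior criminal record (−$12,500 flat): $144,540 − $12,500 = $132,040.
Net percentage adjustment: +75% +15% +25% = +115%. $132,040 × 2.15 = $283,886.
$283,886 is within the $875,000 maximum.

$283,886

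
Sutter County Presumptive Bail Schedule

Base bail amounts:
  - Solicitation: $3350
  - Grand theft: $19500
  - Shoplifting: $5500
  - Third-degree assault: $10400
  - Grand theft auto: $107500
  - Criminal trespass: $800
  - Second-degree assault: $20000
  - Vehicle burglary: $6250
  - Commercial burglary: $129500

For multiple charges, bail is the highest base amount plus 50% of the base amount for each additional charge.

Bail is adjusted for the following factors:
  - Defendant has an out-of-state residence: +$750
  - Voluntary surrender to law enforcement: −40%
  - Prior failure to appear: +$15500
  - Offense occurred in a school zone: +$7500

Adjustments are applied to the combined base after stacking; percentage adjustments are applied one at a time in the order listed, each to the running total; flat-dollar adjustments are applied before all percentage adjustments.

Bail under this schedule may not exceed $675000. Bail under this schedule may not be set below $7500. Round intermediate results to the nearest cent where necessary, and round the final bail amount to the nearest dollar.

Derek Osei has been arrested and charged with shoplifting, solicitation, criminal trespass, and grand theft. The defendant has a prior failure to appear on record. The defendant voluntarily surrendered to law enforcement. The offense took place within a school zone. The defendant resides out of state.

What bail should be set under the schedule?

$28845

Base amounts from the schedule: shoplifting $5500; solicitation $3350; criminal trespass $800; grand theft $19500.
Stacking rule: highest base plus 50% of each additional charge. Highest is grand theft at $19500. Additional: $5500 × 50% = $2750; $3350 × 50% = $1675; $800 × 50% = $400. Combined base = $19500 + $4825 = $24325.
Defendant has an out-of-state residence (+$750 flat): $24325 + $750 = $25075.
Prior failure to appear (+$15500 flat): $25075 + $15500 = $40575.
Offense occurred in a school zone (+$7500 flat): $40575 + $7500 = $48075.
Voluntary surrender to law enforcement (−40%): $48075 × 0.6 = $28845.
$28845 is within the $675000 maximum.
$28845 is at or above the $7500 minimum.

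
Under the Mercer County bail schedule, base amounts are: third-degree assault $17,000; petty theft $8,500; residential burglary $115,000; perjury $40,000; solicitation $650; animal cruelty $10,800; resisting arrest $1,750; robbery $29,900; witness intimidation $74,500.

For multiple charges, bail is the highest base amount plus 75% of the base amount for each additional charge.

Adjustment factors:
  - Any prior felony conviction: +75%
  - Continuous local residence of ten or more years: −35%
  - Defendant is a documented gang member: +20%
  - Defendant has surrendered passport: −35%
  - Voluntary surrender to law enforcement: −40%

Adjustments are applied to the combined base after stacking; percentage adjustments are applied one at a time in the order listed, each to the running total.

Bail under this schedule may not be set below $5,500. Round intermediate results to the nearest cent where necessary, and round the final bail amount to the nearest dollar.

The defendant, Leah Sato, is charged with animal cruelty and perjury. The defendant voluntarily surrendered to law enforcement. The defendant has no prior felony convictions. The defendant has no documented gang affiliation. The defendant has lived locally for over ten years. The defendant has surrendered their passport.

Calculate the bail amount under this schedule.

$12,193

Base amounts from the schedule: animal cruelty $10,800; perjury $40,000.
Stacking rule: highest base plus 75% of each additional charge. Highest is perjury at $40,000. Additional: $10,800 × 75% = $8,100. Combined base = $40,000 + $8,100 = $48,100.
Continuous local residence of ten or more years (−35%): $48,100 × 0.65 = $31,265.
Defendant has surrendered passport (−35%): $31,265 × 0.65 = $20,322.25.
Voluntary surrender to law enforcement (−40%): $20,322.25 × 0.6 = $12,193.35.
$12,193.35 is at or above the $5,500 minimum.
Rounded to the nearest dollar: $12,193.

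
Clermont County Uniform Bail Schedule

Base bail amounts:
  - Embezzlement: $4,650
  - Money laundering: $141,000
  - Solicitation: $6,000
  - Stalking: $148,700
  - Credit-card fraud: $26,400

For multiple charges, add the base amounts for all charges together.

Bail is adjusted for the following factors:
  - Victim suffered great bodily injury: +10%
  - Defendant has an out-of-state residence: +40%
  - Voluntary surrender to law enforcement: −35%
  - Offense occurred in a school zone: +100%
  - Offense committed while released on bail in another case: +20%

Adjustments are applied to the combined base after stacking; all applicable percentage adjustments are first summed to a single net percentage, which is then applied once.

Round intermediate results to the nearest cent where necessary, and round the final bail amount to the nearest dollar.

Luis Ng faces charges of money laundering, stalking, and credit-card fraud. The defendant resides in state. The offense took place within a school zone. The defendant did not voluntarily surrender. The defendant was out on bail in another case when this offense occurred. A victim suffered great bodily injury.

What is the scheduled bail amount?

Base amounts from the schedule: money laundering $141,000; stalking $148,700; credit-card fraud $26,400.
Stacking rule: sum of all bases. $141,000 + $148,700 + $26,400 = $316,100.
Net percentage adjustment: +10% +100% +20% = +130%. $316,100 × 2.3 = $727,030.

$727,030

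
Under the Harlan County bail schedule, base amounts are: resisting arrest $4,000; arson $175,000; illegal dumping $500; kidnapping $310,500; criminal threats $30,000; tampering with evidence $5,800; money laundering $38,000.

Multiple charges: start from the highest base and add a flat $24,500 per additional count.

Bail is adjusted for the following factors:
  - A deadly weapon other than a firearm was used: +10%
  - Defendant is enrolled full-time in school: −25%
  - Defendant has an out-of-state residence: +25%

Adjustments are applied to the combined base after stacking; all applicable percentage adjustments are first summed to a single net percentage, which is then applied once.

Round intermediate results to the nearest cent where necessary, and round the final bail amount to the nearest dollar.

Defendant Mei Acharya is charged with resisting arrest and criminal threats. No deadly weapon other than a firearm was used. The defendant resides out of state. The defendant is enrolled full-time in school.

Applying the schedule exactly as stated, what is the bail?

Base amounts from the schedule: resisting arrest $4,000; criminal threats $30,000.
Stacking rule: highest base plus $24,500 per additional charge. Highest is criminal threats at $30,000; 1 additional charge → +$24,500. Combined base = $54,500.
Net percentage adjustment: −25% +25% = +0%. $54,500 × 1 = $54,500.

$54,500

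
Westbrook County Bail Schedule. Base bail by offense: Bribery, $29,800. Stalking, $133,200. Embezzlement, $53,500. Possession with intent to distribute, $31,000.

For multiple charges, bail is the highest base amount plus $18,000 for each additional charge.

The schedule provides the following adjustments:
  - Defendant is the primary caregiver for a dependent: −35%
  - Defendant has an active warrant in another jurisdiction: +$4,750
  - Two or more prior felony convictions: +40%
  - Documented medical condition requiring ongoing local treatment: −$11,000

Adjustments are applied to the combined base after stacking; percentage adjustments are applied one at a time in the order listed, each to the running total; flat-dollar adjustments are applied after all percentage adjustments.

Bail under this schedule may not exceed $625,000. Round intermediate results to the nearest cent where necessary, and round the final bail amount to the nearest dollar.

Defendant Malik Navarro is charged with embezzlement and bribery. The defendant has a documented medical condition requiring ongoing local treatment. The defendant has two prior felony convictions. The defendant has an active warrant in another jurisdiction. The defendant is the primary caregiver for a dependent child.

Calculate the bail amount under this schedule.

$58,815

Base amounts from the schedule: embezzlement $53,500; bribery $29,800.
Stacking rule: highest base plus $18,000 per additional charge. Highest is embezzlement at $53,500; 1 additional charge → +$18,000. Combined base = $71,500.
Defendant is the primary caregiver for a dependent (−35%): $71,500 × 0.65 = $46,475.
Two or more prior felony convictions (+40%): $46,475 × 1.4 = $65,065.
Defendant has an active warrant in another jurisdiction (+$4,750 flat): $65,065 + $4,750 = $69,815.
Documented medical condition requiring ongoing local treatment (−$11,000 flat): $69,815 − $11,000 = $58,815.
$58,815 is within the $625,000 maximum.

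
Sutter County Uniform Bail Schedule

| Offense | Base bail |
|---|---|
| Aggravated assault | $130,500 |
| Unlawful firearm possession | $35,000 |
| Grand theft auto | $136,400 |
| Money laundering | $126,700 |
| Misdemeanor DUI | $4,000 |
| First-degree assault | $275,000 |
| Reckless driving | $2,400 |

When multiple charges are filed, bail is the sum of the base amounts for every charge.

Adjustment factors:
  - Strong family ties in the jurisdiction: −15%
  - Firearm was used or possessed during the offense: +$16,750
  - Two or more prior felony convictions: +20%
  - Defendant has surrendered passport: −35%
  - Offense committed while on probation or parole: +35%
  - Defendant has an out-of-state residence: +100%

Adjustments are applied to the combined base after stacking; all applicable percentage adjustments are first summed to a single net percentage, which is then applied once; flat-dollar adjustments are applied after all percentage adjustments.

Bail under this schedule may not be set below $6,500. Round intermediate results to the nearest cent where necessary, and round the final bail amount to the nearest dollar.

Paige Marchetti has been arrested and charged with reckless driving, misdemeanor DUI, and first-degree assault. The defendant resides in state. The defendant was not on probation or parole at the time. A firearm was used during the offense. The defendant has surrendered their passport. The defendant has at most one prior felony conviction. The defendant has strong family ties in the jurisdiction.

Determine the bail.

Base amounts from the schedule: reckless driving $2,400; misdemeanor DUI $4,000; first-degree assault $275,000.
Stacking rule: sum of all bases. $2,400 + $4,000 + $275,000 = $281,400.
Net percentage adjustment: −15% −35% = −50%. $281,400 × 0.5 = $140,700.
Firearm was used or possessed during the offense (+$16,750 flat): $140,700 + $16,750 = $157,450.
$157,450 is at or above the $6,500 minimum.

$157,450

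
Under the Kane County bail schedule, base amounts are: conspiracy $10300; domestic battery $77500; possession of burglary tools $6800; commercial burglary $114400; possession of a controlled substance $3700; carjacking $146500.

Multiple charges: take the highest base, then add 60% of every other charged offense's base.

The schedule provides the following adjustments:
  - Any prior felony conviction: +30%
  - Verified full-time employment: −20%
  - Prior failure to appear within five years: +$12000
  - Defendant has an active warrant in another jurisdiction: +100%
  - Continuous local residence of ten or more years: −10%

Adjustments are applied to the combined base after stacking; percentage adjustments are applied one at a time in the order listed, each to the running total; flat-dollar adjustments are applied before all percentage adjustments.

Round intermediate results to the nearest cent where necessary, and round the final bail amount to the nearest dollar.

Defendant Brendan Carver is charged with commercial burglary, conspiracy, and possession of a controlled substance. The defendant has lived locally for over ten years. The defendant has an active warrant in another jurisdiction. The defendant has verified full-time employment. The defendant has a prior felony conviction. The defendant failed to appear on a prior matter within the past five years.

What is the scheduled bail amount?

Base amounts from the schedule: commercial burglary $114400; conspiracy $10300; possession of a controlled substance $3700.
Stacking rule: highest base plus 60% of each additional charge. Highest is commercial burglary at $114400. Additional: $10300 × 60% = $6180; $3700 × 60% = $2220. Combined base = $114400 + $8400 = $122800.
Prior failure to appear within five years (+$12000 flat): $122800 + $12000 = $134800.
Any prior felony conviction (+30%): $134800 × 1.3 = $175240.
Verified full-time employment (−20%): $175240 × 0.8 = $140192.
Defendant has an active warrant in another jurisdiction (+100%): $140192 × 2 = $280384.
Continuous local residence of ten or more years (−10%): $280384 × 0.9 = $252345.60.
Rounded to the nearest dollar: $252346.

$252346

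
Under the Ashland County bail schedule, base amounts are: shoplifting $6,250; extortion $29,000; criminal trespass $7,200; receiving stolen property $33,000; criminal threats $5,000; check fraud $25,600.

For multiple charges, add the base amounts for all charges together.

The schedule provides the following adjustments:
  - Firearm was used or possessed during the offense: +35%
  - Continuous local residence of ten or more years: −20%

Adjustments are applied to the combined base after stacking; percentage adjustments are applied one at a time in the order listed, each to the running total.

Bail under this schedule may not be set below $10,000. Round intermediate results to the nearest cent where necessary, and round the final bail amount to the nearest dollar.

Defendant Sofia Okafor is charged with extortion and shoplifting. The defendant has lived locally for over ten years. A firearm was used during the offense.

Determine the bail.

Base amounts from the schedule: extortion $29,000; shoplifting $6,250.
Stacking rule: sum of all bases. $29,000 + $6,250 = $35,250.
Firearm was used or possessed during the offense (+35%): $35,250 × 1.35 = $47,587.50.
Continuous local residence of ten or more years (−20%): $47,587.50 × 0.8 = $38,070.
$38,070 is at or above the $10,000 minimum.

$38,070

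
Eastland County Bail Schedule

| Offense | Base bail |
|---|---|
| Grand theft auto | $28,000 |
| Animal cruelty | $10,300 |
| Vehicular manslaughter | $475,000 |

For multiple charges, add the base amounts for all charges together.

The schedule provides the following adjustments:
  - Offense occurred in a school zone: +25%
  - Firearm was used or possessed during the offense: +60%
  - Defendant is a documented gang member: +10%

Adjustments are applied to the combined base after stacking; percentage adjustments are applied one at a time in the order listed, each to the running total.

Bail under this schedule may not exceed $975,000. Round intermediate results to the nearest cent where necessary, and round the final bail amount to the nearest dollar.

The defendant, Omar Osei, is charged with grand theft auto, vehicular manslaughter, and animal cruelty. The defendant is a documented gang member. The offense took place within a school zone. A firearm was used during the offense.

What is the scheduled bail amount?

Base amounts from the schedule: grand theft auto $28,000; vehicular manslaughter $475,000; animal cruelty $10,300.
Stacking rule: sum of all bases. $28,000 + $475,000 + $10,300 = $513,300.
Offense occurred in a school zone (+25%): $513,300 × 1.25 = $641,625.
Firearm was used or possessed during the offense (+60%): $641,625 × 1.6 = $1,026,600.
Defendant is a documented gang member (+10%): $1,026,600 × 1.1 = $1,129,260.
Result $1,129,260 exceeds the maximum of $975,000; bail is capped at $975,000.

$975,000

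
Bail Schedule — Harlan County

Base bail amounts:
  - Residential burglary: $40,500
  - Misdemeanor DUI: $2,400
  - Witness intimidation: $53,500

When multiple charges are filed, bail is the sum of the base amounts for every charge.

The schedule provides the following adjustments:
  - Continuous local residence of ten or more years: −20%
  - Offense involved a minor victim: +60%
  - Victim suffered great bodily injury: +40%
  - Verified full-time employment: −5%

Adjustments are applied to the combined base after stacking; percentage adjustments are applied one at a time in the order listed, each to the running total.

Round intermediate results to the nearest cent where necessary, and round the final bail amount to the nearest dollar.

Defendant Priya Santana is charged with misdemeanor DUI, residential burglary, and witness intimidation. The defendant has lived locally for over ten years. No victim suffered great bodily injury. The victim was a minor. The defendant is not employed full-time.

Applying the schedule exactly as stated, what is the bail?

Base amounts from the schedule: misdemeanor DUI $2,400; residential burglary $40,500; witness intimidation $53,500.
Stacking rule: sum of all bases. $2,400 + $40,500 + $53,500 = $96,400.
Continuous local residence of ten or more years (−20%): $96,400 × 0.8 = $77,120.
Offense involved a minor victim (+60%): $77,120 × 1.6 = $123,392.

$123,392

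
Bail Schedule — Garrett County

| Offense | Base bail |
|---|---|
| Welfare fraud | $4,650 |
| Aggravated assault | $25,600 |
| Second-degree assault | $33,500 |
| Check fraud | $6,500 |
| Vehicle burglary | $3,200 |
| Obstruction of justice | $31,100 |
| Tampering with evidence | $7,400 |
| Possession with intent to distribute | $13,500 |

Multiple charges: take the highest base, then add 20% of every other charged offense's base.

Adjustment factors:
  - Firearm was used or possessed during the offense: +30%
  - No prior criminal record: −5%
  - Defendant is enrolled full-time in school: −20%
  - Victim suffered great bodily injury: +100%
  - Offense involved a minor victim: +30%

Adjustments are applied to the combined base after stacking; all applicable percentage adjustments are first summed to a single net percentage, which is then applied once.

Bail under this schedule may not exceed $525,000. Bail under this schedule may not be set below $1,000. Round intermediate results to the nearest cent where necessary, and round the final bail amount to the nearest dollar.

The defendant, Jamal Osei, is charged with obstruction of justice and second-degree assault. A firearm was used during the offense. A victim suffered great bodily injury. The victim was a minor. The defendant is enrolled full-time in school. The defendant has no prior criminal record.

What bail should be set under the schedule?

$93,342

Base amounts from the schedule: obstruction of justice $31,100; second-degree assault $33,500.
Stacking rule: highest base plus 20% of each additional charge. Highest is second-degree assault at $33,500. Additional: $31,100 × 20% = $6,220. Combined base = $33,500 + $6,220 = $39,720.
Net percentage adjustment: +30% −5% −20% +100% +30% = +135%. $39,720 × 2.35 = $93,342.
$93,342 is within the $525,000 maximum.
$93,342 is at or above the $1,000 minimum.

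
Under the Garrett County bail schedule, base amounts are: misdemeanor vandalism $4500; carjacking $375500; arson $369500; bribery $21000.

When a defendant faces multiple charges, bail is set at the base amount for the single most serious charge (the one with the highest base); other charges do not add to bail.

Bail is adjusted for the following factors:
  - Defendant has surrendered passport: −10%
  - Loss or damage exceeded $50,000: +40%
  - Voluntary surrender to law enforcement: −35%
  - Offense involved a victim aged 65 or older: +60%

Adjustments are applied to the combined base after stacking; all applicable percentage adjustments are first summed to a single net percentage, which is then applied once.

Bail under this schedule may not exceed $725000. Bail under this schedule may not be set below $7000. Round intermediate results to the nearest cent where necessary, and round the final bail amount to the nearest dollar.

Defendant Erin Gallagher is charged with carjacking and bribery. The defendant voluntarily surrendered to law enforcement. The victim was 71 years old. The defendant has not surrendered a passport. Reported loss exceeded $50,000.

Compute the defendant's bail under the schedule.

$619575

Base amounts from the schedule: carjacking $375500; bribery $21000.
Stacking rule: use the highest base only. Highest is carjacking at $375500. Combined base = $375500.
Net percentage adjustment: +40% −35% +60% = +65%. $375500 × 1.65 = $619575.
$619575 is within the $725000 maximum.
$619575 is at or above the $7000 minimum.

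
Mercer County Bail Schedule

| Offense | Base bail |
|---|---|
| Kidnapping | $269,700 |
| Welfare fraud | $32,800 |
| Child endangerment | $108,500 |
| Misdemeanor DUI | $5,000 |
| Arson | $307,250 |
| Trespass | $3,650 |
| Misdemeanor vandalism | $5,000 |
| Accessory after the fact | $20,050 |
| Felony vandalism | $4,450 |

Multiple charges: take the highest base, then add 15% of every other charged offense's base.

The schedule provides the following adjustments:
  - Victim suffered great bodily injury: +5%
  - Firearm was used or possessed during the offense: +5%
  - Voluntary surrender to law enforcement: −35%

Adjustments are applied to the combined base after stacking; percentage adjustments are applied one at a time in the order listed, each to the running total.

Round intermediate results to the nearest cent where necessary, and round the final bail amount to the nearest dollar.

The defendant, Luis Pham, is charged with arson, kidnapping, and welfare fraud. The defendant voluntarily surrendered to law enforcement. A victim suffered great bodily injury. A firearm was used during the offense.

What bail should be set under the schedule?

$252,700

Base amounts from the schedule: arson $307,250; kidnapping $269,700; welfare fraud $32,800.
Stacking rule: highest base plus 15% of each additional charge. Highest is arson at $307,250. Additional: $269,700 × 15% = $40,455; $32,800 × 15% = $4,920. Combined base = $307,250 + $45,375 = $352,625.
Victim suffered great bodily injury (+5%): $352,625 × 1.05 = $370,256.25.
Firearm was used or possessed during the offense (+5%): $370,256.25 × 1.05 = $388,769.06.
Voluntary surrender to law enforcement (−35%): $388,769.06 × 0.65 = $252,699.89.
Rounded to the nearest dollar: $252,700.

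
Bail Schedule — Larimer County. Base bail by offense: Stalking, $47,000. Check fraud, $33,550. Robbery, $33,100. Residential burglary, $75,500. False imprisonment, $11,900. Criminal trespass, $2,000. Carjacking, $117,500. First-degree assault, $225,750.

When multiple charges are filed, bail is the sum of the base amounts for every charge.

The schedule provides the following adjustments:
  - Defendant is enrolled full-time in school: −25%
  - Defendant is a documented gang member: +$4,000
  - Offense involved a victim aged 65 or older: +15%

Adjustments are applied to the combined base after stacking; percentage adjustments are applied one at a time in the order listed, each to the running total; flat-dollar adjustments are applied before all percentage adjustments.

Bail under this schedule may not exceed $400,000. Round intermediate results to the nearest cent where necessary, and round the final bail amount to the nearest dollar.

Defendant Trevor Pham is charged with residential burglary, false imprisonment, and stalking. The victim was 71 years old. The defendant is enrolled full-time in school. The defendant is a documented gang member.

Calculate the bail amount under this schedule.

$119,370

Base amounts from the schedule: residential burglary $75,500; false imprisonment $11,900; stalking $47,000.
Stacking rule: sum of all bases. $75,500 + $11,900 + $47,000 = $134,400.
Defendant is a documented gang member (+$4,000 flat): $134,400 + $4,000 = $138,400.
Defendant is enrolled full-time in school (−25%): $138,400 × 0.75 = $103,800.
Offense involved a victim aged 65 or older (+15%): $103,800 × 1.15 = $119,370.
$119,370 is within the $400,000 maximum.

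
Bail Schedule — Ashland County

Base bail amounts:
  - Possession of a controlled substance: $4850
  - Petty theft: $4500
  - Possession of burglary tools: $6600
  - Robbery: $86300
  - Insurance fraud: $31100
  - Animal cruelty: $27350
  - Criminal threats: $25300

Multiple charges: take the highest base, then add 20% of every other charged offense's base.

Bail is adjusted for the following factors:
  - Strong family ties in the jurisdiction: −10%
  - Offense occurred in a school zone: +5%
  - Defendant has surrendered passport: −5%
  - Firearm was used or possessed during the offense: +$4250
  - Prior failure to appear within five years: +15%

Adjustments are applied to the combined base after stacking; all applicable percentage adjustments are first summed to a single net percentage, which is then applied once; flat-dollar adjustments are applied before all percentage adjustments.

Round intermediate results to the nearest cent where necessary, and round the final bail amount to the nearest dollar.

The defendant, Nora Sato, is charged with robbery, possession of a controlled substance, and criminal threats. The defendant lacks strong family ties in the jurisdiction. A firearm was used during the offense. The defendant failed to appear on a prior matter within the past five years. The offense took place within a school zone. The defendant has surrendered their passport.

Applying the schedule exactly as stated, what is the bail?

Base amounts from the schedule: robbery $86300; possession of a controlled substance $4850; criminal threats $25300.
Stacking rule: highest base plus 20% of each additional charge. Highest is robbery at $86300. Additional: $4850 × 20% = $970; $25300 × 20% = $5060. Combined base = $86300 + $6030 = $92330.
Firearm was used or possessed during the offense (+$4250 flat): $92330 + $4250 = $96580.
Net percentage adjustment: +5% −5% +15% = +15%. $96580 × 1.15 = $111067.

$111067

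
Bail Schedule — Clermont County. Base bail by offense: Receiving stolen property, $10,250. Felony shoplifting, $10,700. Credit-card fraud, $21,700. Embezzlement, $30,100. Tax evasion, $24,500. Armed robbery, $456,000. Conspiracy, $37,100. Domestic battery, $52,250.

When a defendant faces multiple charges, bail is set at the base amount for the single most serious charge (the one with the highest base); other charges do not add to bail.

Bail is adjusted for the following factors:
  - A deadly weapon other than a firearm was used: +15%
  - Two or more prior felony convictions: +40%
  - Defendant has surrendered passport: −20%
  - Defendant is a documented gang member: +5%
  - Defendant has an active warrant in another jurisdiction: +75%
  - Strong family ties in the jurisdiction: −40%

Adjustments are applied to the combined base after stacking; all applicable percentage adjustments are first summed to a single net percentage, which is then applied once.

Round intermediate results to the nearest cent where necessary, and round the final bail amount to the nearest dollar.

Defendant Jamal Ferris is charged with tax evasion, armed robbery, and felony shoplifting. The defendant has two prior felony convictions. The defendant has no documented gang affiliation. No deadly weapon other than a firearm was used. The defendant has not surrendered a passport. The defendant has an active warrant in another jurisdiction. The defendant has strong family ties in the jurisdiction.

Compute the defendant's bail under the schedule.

$798,000

Base amounts from the schedule: tax evasion $24,500; armed robbery $456,000; felony shoplifting $10,700.
Stacking rule: use the highest base only. Highest is armed robbery at $456,000. Combined base = $456,000.
Net percentage adjustment: +40% +75% −40% = +75%. $456,000 × 1.75 = $798,000.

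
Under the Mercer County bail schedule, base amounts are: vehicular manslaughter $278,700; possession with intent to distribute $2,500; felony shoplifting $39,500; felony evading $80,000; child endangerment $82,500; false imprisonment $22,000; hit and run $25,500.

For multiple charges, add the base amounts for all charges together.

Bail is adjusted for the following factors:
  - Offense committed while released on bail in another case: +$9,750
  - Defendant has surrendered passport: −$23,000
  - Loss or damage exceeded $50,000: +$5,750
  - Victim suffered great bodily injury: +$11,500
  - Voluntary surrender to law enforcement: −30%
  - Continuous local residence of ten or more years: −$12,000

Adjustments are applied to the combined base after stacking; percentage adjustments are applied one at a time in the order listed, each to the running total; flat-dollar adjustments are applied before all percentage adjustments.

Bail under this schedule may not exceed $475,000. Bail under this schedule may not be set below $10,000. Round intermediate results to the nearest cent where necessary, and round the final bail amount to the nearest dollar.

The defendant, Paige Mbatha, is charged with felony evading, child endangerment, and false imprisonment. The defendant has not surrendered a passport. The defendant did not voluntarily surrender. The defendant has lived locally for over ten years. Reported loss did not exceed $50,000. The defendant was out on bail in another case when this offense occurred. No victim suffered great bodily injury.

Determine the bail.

$182,250

Base amounts from the schedule: felony evading $80,000; child endangerment $82,500; false imprisonment $22,000.
Stacking rule: sum of all bases. $80,000 + $82,500 + $22,000 = $184,500.
Offense committed while released on bail in another case (+$9,750 flat): $184,500 + $9,750 = $194,250.
Continuous local residence of ten or more years (−$12,000 flat): $194,250 − $12,000 = $182,250.
$182,250 is within the $475,000 maximum.
$182,250 is at or above the $10,000 minimum.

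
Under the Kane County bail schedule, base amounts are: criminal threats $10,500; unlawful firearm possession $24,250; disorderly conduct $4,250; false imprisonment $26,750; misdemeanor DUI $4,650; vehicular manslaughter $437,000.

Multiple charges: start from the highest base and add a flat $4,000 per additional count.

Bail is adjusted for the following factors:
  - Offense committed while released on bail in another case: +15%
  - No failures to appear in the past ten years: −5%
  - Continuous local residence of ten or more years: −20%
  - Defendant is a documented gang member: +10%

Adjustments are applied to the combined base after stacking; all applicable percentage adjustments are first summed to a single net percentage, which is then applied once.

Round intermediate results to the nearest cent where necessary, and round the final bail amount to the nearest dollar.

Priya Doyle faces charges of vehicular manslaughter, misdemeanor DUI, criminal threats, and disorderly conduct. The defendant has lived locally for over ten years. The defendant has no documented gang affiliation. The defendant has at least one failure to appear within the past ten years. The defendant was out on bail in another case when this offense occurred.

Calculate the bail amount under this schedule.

$426,550

Base amounts from the schedule: vehicular manslaughter $437,000; misdemeanor DUI $4,650; criminal threats $10,500; disorderly conduct $4,250.
Stacking rule: highest base plus $4,000 per additional charge. Highest is vehicular manslaughter at $437,000; 3 additional charges → +$12,000. Combined base = $449,000.
Net percentage adjustment: +15% −20% = −5%. $449,000 × 0.95 = $426,550.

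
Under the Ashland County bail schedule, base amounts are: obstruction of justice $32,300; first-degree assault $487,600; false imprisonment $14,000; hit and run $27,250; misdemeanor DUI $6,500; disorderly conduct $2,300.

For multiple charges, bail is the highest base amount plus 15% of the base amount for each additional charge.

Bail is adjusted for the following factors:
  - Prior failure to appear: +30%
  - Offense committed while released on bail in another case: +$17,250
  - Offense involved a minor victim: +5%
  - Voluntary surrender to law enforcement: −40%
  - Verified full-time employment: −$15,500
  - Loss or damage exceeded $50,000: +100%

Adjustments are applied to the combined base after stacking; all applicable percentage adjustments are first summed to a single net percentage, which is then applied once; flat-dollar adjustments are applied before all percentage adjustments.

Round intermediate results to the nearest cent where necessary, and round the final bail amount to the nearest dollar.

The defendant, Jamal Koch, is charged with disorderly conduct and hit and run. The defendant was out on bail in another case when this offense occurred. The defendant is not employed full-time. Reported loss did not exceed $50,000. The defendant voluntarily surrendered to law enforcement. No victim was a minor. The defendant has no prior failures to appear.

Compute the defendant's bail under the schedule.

$26,907

Base amounts from the schedule: disorderly conduct $2,300; hit and run $27,250.
Stacking rule: highest base plus 15% of each additional charge. Highest is hit and run at $27,250. Additional: $2,300 × 15% = $345. Combined base = $27,250 + $345 = $27,595.
Offense committed while released on bail in another case (+$17,250 flat): $27,595 + $17,250 = $44,845.
Voluntary surrender to law enforcement (−40%): $44,845 × 0.6 = $26,907.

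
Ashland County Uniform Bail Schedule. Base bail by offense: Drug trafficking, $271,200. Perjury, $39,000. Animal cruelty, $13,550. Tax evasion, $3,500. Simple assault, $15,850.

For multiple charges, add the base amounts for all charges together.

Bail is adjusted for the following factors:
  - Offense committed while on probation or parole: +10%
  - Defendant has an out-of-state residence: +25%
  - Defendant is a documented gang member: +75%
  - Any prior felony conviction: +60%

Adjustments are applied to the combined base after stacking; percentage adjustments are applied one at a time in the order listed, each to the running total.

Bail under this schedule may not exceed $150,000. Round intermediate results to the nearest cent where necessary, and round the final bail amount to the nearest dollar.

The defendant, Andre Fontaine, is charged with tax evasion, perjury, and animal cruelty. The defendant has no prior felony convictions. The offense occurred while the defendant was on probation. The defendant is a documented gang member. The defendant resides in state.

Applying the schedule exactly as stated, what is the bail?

Base amounts from the schedule: tax evasion $3,500; perjury $39,000; animal cruelty $13,550.
Stacking rule: sum of all bases. $3,500 + $39,000 + $13,550 = $56,050.
Offense committed while on probation or parole (+10%): $56,050 × 1.1 = $61,655.
Defendant is a documented gang member (+75%): $61,655 × 1.75 = $107,896.25.
$107,896.25 is within the $150,000 maximum.
Rounded to the nearest dollar: $107,896.

$107,896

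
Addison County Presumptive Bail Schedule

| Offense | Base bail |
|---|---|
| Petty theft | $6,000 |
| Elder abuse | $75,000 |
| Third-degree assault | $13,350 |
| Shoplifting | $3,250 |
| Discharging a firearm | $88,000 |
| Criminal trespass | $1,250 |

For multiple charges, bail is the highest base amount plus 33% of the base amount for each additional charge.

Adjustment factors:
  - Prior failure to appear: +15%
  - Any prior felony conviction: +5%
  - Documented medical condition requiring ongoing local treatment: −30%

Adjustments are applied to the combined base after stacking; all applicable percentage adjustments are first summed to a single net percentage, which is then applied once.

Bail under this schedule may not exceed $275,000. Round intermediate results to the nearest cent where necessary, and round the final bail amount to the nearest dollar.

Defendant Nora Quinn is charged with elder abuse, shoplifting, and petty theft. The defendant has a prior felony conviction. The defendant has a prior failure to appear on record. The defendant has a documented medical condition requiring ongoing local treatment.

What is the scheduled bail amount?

Base amounts from the schedule: elder abuse $75,000; shoplifting $3,250; petty theft $6,000.
Stacking rule: highest base plus 33% of each additional charge. Highest is elder abuse at $75,000. Additional: $3,250 × 33% = $1,072.50; $6,000 × 33% = $1,980. Combined base = $75,000 + $3,052.50 = $78,052.50.
Net percentage adjustment: +15% +5% −30% = −10%. $78,052.50 × 0.9 = $70,247.25.
$70,247.25 is within the $275,000 maximum.
Rounded to the nearest dollar: $70,247.

$70,247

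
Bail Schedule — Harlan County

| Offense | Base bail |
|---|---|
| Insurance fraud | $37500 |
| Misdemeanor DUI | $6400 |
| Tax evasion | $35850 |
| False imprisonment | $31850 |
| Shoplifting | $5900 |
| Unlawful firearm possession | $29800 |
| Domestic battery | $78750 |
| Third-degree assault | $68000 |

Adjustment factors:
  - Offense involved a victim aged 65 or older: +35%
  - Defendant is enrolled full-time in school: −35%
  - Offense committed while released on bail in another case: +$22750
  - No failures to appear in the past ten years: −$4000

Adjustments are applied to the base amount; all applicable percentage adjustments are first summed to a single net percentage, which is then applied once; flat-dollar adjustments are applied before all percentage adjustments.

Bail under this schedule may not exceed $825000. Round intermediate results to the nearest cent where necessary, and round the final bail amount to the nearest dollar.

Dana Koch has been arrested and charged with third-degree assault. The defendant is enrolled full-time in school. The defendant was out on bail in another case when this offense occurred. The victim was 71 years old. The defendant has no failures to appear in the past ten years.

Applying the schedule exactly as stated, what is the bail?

Base amounts from the schedule: third-degree assault $68000.
Single charge. Combined base = $68000.
Offense committed while released on bail in another case (+$22750 flat): $68000 + $22750 = $90750.
No failures to appear in the past ten years (−$4000 flat): $90750 − $4000 = $86750.
Net percentage adjustment: +35% −35% = +0%. $86750 × 1 = $86750.
$86750 is within the $825000 maximum.

$86750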